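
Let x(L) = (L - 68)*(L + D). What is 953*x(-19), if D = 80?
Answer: -5057571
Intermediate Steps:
x(L) = (-68 + L)*(80 + L) (x(L) = (L - 68)*(L + 80) = (-68 + L)*(80 + L))
953*x(-19) = 953*(-5440 + (-19)² + 12*(-19)) = 953*(-5440 + 361 - 228) = 953*(-5307) = -5057571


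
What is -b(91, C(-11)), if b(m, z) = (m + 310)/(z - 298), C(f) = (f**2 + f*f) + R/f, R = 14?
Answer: 4411/630 ≈ 7.0016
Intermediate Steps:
C(f) = 2*f**2 + 14/f (C(f) = (f**2 + f*f) + 14/f = (f**2 + f**2) + 14/f = 2*f**2 + 14/f)
b(m, z) = (310 + m)/(-298 + z)
-b(91, C(-11)) = -(310 + 91)/(-298 + 2*(7 + (-11)**3)/(-11)) = -401/(-298 + 2*(-1/11)*(7 - 1331)) = -401/(-298 + 2*(-1/11)*(-1324)) = -401/(-298 + 2648/11) = -401/(-630/11) = -(-11)*401/630 = -1*(-4411/630) = 4411/630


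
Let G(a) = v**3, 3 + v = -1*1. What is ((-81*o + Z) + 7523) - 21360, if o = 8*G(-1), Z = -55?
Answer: 27580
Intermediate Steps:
v = -4 (v = -3 - 1*1 = -3 - 1 = -4)
G(a) = -64 (G(a) = (-4)**3 = -64)
o = -512 (o = 8*(-64) = -512)
((-81*o + Z) + 7523) - 21360 = ((-81*(-512) - 55) + 7523) - 21360 = ((41472 - 55) + 7523) - 21360 = (41417 + 7523) - 21360 = 48940 - 21360 = 27580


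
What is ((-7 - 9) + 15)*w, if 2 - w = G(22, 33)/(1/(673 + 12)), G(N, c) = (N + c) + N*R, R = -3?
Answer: -7537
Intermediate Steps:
G(N, c) = c - 2*N (G(N, c) = (N + c) + N*(-3) = (N + c) - 3*N = c - 2*N)
w = 7537 (w = 2 - (33 - 2*22)/(1/(673 + 12)) = 2 - (33 - 44)/(1/685) = 2 - (-11)/1/685 = 2 - (-11)*685 = 2 - 1*(-7535) = 2 + 7535 = 7537)
((-7 - 9) + 15)*w = ((-7 - 9) + 15)*7537 = (-16 + 15)*7537 = -1*7537 = -7537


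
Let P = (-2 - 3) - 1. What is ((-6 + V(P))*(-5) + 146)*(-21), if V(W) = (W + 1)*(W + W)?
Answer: 2604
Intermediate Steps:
P = -6 (P = -5 - 1 = -6)
V(W) = 2*W*(1 + W) (V(W) = (1 + W)*(2*W) = 2*W*(1 + W))
((-6 + V(P))*(-5) + 146)*(-21) = ((-6 + 2*(-6)*(1 - 6))*(-5) + 146)*(-21) = ((-6 + 2*(-6)*(-5))*(-5) + 146)*(-21) = ((-6 + 60)*(-5) + 146)*(-21) = (54*(-5) + 146)*(-21) = (-270 + 146)*(-21) = -124*(-21) = 2604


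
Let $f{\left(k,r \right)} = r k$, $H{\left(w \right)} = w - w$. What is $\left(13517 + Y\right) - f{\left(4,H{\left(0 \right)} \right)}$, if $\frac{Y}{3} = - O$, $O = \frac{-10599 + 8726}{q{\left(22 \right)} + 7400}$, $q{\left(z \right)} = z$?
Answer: $\frac{33442931}{2474} \approx 13518.0$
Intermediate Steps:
$H{\left(w \right)} = 0$
$O = - \frac{1873}{7422}$ ($O = \frac{-10599 + 8726}{22 + 7400} = - \frac{1873}{7422} \approx -0.25236$)
$f{\left(k,r \right)} = k r$
$Y = \frac{1873}{2474}$ ($Y = 3 \left(\left(-1\right) \left(- \frac{1873}{7422}\right)\right) = 3 \cdot \frac{1873}{7422} = \frac{1873}{2474} \approx 0.75707$)
$\left(13517 + Y\right) - f{\left(4,H{\left(0 \right)} \right)} = \left(13517 + \frac{1873}{2474}\right) - 4 \cdot 0 = \frac{33442931}{2474} - 0 = \frac{33442931}{2474} + 0 = \frac{33442931}{2474}$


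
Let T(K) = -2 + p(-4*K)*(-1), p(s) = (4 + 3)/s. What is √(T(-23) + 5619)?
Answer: √11885411/46 ≈ 74.946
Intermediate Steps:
p(s) = 7/s
T(K) = -2 + 7/(4*K) (T(K) = -2 + (7/((-4*K)))*(-1) = -2 + (7*(-1/(4*K)))*(-1) = -2 - 7/(4*K)*(-1) = -2 + 7/(4*K))
√(T(-23) + 5619) = √((-2 + (7/4)/(-23)) + 5619) = √((-2 + (7/4)*(-1/23)) + 5619) = √((-2 - 7/92) + 5619) = √(-191/92 + 5619) = √(516757/92) = √11885411/46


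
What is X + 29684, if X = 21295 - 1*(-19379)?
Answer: 70358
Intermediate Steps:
X = 40674 (X = 21295 + 19379 = 40674)
X + 29684 = 40674 + 29684 = 70358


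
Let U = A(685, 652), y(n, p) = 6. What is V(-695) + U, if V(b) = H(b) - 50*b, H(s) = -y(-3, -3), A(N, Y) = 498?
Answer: 35242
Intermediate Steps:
U = 498
H(s) = -6 (H(s) = -1*6 = -6)
V(b) = -6 - 50*b
V(-695) + U = (-6 - 50*(-695)) + 498 = (-6 + 34750) + 498 = 34744 + 498 = 35242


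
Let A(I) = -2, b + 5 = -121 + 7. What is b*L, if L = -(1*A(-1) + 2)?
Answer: 0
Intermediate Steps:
b = -119 (b = -5 + (-121 + 7) = -5 - 114 = -119)
L = 0 (L = -(1*(-2) + 2) = -(-2 + 2) = -1*0 = 0)
b*L = -119*0 = 0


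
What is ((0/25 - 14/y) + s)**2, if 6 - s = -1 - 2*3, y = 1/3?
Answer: 841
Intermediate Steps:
y = 1/3 ≈ 0.33333
s = 13 (s = 6 - (-1 - 2*3) = 6 - (-1 - 6) = 6 - 1*(-7) = 6 + 7 = 13)
((0/25 - 14/y) + s)**2 = ((0/25 - 14/1/3) + 13)**2 = ((0*(1/25) - 14*3) + 13)**2 = ((0 - 42) + 13)**2 = (-42 + 13)**2 = (-29)**2 = 841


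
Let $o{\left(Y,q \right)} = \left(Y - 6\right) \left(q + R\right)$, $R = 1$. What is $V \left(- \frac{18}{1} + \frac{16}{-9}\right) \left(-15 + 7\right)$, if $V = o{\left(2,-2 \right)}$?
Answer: $\frac{5696}{9} \approx 632.89$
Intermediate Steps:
$o{\left(Y,q \right)} = \left(1 + q\right) \left(-6 + Y\right)$ ($o{\left(Y,q \right)} = \left(Y - 6\right) \left(q + 1\right) = \left(-6 + Y\right) \left(1 + q\right) = \left(1 + q\right) \left(-6 + Y\right)$)
$V = 4$ ($V = -6 + 2 - -12 + 2 \left(-2\right) = -6 + 2 + 12 - 4 = 4$)
$V \left(- \frac{18}{1} + \frac{16}{-9}\right) \left(-15 + 7\right) = 4 \left(- \frac{18}{1} + \frac{16}{-9}\right) \left(-15 + 7\right) = 4 \left(\left(-18\right) 1 + 16 \left(- \frac{1}{9}\right)\right) \left(-8\right) = 4 \left(-18 - \frac{16}{9}\right) \left(-8\right) = 4 \left(- \frac{178}{9}\right) \left(-8\right) = \left(- \frac{712}{9}\right) \left(-8\right) = \frac{5696}{9}$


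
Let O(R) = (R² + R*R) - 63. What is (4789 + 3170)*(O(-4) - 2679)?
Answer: -21568890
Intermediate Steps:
O(R) = -63 + 2*R² (O(R) = (R² + R²) - 63 = 2*R² - 63 = -63 + 2*R²)
(4789 + 3170)*(O(-4) - 2679) = (4789 + 3170)*((-63 + 2*(-4)²) - 2679) = 7959*((-63 + 2*16) - 2679) = 7959*((-63 + 32) - 2679) = 7959*(-31 - 2679) = 7959*(-2710) = -21568890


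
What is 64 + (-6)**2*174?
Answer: 6328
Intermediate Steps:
64 + (-6)**2*174 = 64 + 36*174 = 64 + 6264 = 6328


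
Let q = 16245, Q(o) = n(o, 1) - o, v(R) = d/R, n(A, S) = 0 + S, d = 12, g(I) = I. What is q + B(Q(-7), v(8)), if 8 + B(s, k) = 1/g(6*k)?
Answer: 146134/9 ≈ 16237.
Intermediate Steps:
n(A, S) = S
v(R) = 12/R
Q(o) = 1 - o
B(s, k) = -8 + 1/(6*k)
q + B(Q(-7), v(8)) = 16245 + (-8 + 1/(6*((12/8)))) = 16245 + (-8 + 1/(6*((12*(⅛))))) = 16245 + (-8 + 1/(6*(3/2))) = 16245 + (-8 + (⅙)*(⅔)) = 16245 + (-8 + ⅑) = 16245 - 71/9 = 146134/9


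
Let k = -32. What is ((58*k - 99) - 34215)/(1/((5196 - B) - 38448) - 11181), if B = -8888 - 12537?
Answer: 213891295/66118844 ≈ 3.2350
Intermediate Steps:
B = -21425
((58*k - 99) - 34215)/(1/((5196 - B) - 38448) - 11181) = ((58*(-32) - 99) - 34215)/(1/((5196 - 1*(-21425)) - 38448) - 11181) = ((-1856 - 99) - 34215)/(1/((5196 + 21425) - 38448) - 11181) = (-1955 - 34215)/(1/(26621 - 38448) - 11181) = -36170/(1/(-11827) - 11181) = -36170/(-1/11827 - 11181) = -36170/(-132237688/11827) = -36170*(-11827/132237688) = 213891295/66118844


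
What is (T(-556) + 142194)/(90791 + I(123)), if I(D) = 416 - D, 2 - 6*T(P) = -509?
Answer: 853675/546504 ≈ 1.5621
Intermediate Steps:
T(P) = 511/6 (T(P) = ⅓ - ⅙*(-509) = ⅓ + 509/6 = 511/6)
(T(-556) + 142194)/(90791 + I(123)) = (511/6 + 142194)/(90791 + (416 - 1*123)) = 853675/(6*(90791 + (416 - 123))) = 853675/(6*(90791 + 293)) = (853675/6)/91084 = (853675/6)*(1/91084) = 853675/546504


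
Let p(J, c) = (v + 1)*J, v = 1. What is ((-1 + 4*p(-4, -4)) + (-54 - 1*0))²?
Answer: 7569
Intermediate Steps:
p(J, c) = 2*J (p(J, c) = (1 + 1)*J = 2*J)
((-1 + 4*p(-4, -4)) + (-54 - 1*0))² = ((-1 + 4*(2*(-4))) + (-54 - 1*0))² = ((-1 + 4*(-8)) + (-54 + 0))² = ((-1 - 32) - 54)² = (-33 - 54)² = (-87)² = 7569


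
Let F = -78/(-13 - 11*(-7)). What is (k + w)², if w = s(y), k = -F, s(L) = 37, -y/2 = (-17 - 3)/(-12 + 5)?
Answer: 1495729/1024 ≈ 1460.7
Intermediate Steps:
y = -40/7 (y = -2*(-17 - 3)/(-12 + 5) = -(-40)/(-7) = -(-40)*(-1)/7 = -2*20/7 = -40/7 ≈ -5.7143)
F = -39/32 (F = -78/(-13 + 77) = -78/64 = -78*1/64 = -39/32 ≈ -1.2188)
k = 39/32 (k = -1*(-39/32) = 39/32 ≈ 1.2188)
w = 37
(k + w)² = (39/32 + 37)² = (1223/32)² = 1495729/1024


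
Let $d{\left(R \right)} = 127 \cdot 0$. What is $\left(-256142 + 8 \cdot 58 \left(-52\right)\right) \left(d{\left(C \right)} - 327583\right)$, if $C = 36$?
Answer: $91811687410$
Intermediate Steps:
$d{\left(R \right)} = 0$
$\left(-256142 + 8 \cdot 58 \left(-52\right)\right) \left(d{\left(C \right)} - 327583\right) = \left(-256142 + 8 \cdot 58 \left(-52\right)\right) \left(0 - 327583\right) = \left(-256142 + 464 \left(-52\right)\right) \left(-327583\right) = \left(-256142 - 24128\right) \left(-327583\right) = \left(-280270\right) \left(-327583\right) = 91811687410$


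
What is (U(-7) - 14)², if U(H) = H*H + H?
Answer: 784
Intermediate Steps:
U(H) = H + H² (U(H) = H² + H = H + H²)
(U(-7) - 14)² = (-7*(1 - 7) - 14)² = (-7*(-6) - 14)² = (42 - 14)² = 28² = 784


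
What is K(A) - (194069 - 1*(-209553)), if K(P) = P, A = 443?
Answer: -403179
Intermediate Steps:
K(A) - (194069 - 1*(-209553)) = 443 - (194069 - 1*(-209553)) = 443 - (194069 + 209553) = 443 - 1*403622 = 443 - 403622 = -403179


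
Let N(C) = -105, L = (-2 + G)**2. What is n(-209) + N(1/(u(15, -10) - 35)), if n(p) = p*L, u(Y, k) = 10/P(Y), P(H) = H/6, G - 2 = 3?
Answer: -1986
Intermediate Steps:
G = 5 (G = 2 + 3 = 5)
P(H) = H/6 (P(H) = H*(1/6) = H/6)
u(Y, k) = 60/Y (u(Y, k) = 10/((Y/6)) = 10*(6/Y) = 60/Y)
L = 9 (L = (-2 + 5)**2 = 3**2 = 9)
n(p) = 9*p (n(p) = p*9 = 9*p)
n(-209) + N(1/(u(15, -10) - 35)) = 9*(-209) - 105 = -1881 - 105 = -1986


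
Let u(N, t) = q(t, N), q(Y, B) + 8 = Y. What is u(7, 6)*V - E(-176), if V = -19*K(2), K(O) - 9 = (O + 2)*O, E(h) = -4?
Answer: 650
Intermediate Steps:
K(O) = 9 + O*(2 + O) (K(O) = 9 + (O + 2)*O = 9 + (2 + O)*O = 9 + O*(2 + O))
q(Y, B) = -8 + Y
u(N, t) = -8 + t
V = -323 (V = -19*(9 + 2**2 + 2*2) = -19*(9 + 4 + 4) = -19*17 = -323)
u(7, 6)*V - E(-176) = (-8 + 6)*(-323) - 1*(-4) = -2*(-323) + 4 = 646 + 4 = 650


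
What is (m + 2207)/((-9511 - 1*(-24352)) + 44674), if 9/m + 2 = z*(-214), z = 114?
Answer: 53846377/1452046970 ≈ 0.037083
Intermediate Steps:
m = -9/24398 (m = 9/(-2 + 114*(-214)) = 9/(-2 - 24396) = 9/(-24398) = 9*(-1/24398) = -9/24398 ≈ -0.00036888)
(m + 2207)/((-9511 - 1*(-24352)) + 44674) = (-9/24398 + 2207)/((-9511 - 1*(-24352)) + 44674) = 53846377/(24398*((-9511 + 24352) + 44674)) = 53846377/(24398*(14841 + 44674)) = (53846377/24398)/59515 = (53846377/24398)*(1/59515) = 53846377/1452046970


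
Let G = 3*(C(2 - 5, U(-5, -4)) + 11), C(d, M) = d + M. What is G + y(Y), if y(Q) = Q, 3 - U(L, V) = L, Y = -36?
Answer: 12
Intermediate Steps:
U(L, V) = 3 - L
C(d, M) = M + d
G = 48 (G = 3*(((3 - 1*(-5)) + (2 - 5)) + 11) = 3*(((3 + 5) - 3) + 11) = 3*((8 - 3) + 11) = 3*(5 + 11) = 3*16 = 48)
G + y(Y) = 48 - 36 = 12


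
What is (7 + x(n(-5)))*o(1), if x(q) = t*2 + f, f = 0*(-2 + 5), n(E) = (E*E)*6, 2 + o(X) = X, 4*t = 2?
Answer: -8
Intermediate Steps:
t = ½ (t = (¼)*2 = ½ ≈ 0.50000)
o(X) = -2 + X
n(E) = 6*E² (n(E) = E²*6 = 6*E²)
f = 0 (f = 0*3 = 0)
x(q) = 1 (x(q) = (½)*2 + 0 = 1 + 0 = 1)
(7 + x(n(-5)))*o(1) = (7 + 1)*(-2 + 1) = 8*(-1) = -8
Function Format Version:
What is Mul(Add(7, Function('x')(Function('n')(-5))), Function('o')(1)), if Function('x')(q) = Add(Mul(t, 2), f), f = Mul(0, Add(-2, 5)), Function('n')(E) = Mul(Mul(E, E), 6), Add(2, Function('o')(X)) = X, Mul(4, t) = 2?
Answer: -8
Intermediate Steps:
t = Rational(1, 2) (t = Mul(Rational(1, 4), 2) = Rational(1, 2) ≈ 0.50000)
Function('o')(X) = Add(-2, X)
Function('n')(E) = Mul(6, Pow(E, 2)) (Function('n')(E) = Mul(Pow(E, 2), 6) = Mul(6, Pow(E, 2)))
f = 0 (f = Mul(0, 3) = 0)
Function('x')(q) = 1 (Function('x')(q) = Add(Mul(Rational(1, 2), 2), 0) = Add(1, 0) = 1)
Mul(Add(7, Function('x')(Function('n')(-5))), Function('o')(1)) = Mul(Add(7, 1), Add(-2, 1)) = Mul(8, -1) = -8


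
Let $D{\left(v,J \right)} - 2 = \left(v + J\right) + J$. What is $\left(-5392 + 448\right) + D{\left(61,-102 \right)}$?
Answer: $-5085$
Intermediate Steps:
$D{\left(v,J \right)} = 2 + v + 2 J$ ($D{\left(v,J \right)} = 2 + \left(\left(v + J\right) + J\right) = 2 + \left(\left(J + v\right) + J\right) = 2 + \left(v + 2 J\right) = 2 + v + 2 J$)
$\left(-5392 + 448\right) + D{\left(61,-102 \right)} = \left(-5392 + 448\right) + \left(2 + 61 + 2 \left(-102\right)\right) = -4944 + \left(2 + 61 - 204\right) = -4944 - 141 = -5085$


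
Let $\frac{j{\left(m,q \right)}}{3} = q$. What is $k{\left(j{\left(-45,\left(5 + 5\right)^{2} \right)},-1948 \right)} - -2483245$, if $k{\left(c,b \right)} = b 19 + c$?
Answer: $2446533$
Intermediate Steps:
$j{\left(m,q \right)} = 3 q$
$k{\left(c,b \right)} = c + 19 b$ ($k{\left(c,b \right)} = 19 b + c = c + 19 b$)
$k{\left(j{\left(-45,\left(5 + 5\right)^{2} \right)},-1948 \right)} - -2483245 = \left(3 \left(5 + 5\right)^{2} + 19 \left(-1948\right)\right) - -2483245 = \left(3 \cdot 10^{2} - 37012\right) + 2483245 = \left(3 \cdot 100 - 37012\right) + 2483245 = \left(300 - 37012\right) + 2483245 = -36712 + 2483245 = 2446533$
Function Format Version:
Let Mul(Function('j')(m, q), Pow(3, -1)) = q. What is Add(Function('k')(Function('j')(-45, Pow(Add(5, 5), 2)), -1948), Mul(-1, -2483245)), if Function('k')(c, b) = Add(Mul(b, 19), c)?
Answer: 2446533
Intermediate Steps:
Function('j')(m, q) = Mul(3, q)
Function('k')(c, b) = Add(c, Mul(19, b)) (Function('k')(c, b) = Add(Mul(19, b), c) = Add(c, Mul(19, b)))
Add(Function('k')(Function('j')(-45, Pow(Add(5, 5), 2)), -1948), Mul(-1, -2483245)) = Add(Add(Mul(3, Pow(Add(5, 5), 2)), Mul(19, -1948)), Mul(-1, -2483245)) = Add(Add(Mul(3, Pow(10, 2)), -37012), 2483245) = Add(Add(Mul(3, 100), -37012), 2483245) = Add(Add(300, -37012), 2483245) = Add(-36712, 2483245) = 2446533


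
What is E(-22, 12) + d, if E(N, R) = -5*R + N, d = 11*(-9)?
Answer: -181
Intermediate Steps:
d = -99
E(N, R) = N - 5*R
E(-22, 12) + d = (-22 - 5*12) - 99 = (-22 - 60) - 99 = -82 - 99 = -181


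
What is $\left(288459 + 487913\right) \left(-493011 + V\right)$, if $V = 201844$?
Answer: $-226053906124$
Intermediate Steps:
$\left(288459 + 487913\right) \left(-493011 + V\right) = \left(288459 + 487913\right) \left(-493011 + 201844\right) = 776372 \left(-291167\right) = -226053906124$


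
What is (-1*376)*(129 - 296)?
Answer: 62792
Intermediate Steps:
(-1*376)*(129 - 296) = -376*(-167) = 62792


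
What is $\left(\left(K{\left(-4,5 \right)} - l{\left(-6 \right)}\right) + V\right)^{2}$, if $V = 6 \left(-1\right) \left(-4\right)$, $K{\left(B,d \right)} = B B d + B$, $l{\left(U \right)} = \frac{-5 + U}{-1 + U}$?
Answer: $\frac{474721}{49} \approx 9688.2$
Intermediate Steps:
$l{\left(U \right)} = \frac{-5 + U}{-1 + U}$
$K{\left(B,d \right)} = B + d B^{2}$ ($K{\left(B,d \right)} = B^{2} d + B = d B^{2} + B = B + d B^{2}$)
$V = 24$ ($V = \left(-6\right) \left(-4\right) = 24$)
$\left(\left(K{\left(-4,5 \right)} - l{\left(-6 \right)}\right) + V\right)^{2} = \left(\left(- 4 \left(1 - 20\right) - \frac{-5 - 6}{-1 - 6}\right) + 24\right)^{2} = \left(\left(- 4 \left(1 - 20\right) - \frac{1}{-7} \left(-11\right)\right) + 24\right)^{2} = \left(\left(\left(-4\right) \left(-19\right) - \left(- \frac{1}{7}\right) \left(-11\right)\right) + 24\right)^{2} = \left(\left(76 - \frac{11}{7}\right) + 24\right)^{2} = \left(\frac{521}{7} + 24\right)^{2} = \left(\frac{689}{7}\right)^{2} = \frac{474721}{49}$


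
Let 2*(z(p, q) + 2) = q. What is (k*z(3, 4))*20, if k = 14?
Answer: 0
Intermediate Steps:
z(p, q) = -2 + q/2
(k*z(3, 4))*20 = (14*(-2 + (½)*4))*20 = (14*(-2 + 2))*20 = (14*0)*20 = 0*20 = 0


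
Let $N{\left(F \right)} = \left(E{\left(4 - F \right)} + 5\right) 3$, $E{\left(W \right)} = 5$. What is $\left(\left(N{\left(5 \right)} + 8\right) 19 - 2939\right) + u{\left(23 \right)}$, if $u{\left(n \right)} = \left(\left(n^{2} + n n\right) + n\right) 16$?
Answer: $15079$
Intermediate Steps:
$u{\left(n \right)} = 16 n + 32 n^{2}$ ($u{\left(n \right)} = \left(\left(n^{2} + n^{2}\right) + n\right) 16 = \left(2 n^{2} + n\right) 16 = \left(n + 2 n^{2}\right) 16 = 16 n + 32 n^{2}$)
$N{\left(F \right)} = 30$ ($N{\left(F \right)} = \left(5 + 5\right) 3 = 10 \cdot 3 = 30$)
$\left(\left(N{\left(5 \right)} + 8\right) 19 - 2939\right) + u{\left(23 \right)} = \left(\left(30 + 8\right) 19 - 2939\right) + 16 \cdot 23 \left(1 + 2 \cdot 23\right) = \left(38 \cdot 19 - 2939\right) + 16 \cdot 23 \left(1 + 46\right) = \left(722 - 2939\right) + 16 \cdot 23 \cdot 47 = -2217 + 17296 = 15079$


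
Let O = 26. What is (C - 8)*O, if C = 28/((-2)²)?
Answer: -26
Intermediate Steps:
C = 7 (C = 28/4 = 28*(¼) = 7)
(C - 8)*O = (7 - 8)*26 = -1*26 = -26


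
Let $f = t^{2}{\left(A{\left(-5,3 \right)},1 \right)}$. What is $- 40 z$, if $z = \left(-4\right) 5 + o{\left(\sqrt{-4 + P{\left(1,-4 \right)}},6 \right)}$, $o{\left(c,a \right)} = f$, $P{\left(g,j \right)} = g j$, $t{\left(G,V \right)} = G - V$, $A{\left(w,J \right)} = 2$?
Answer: $760$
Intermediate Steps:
$f = 1$ ($f = \left(2 - 1\right)^{2} = 1^{2} = 1$)
$o{\left(c,a \right)} = 1$
$z = -19$ ($z = \left(-4\right) 5 + 1 = -20 + 1 = -19$)
$- 40 z = \left(-40\right) \left(-19\right) = 760$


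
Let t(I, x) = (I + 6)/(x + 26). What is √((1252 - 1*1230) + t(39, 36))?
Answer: √87358/62 ≈ 4.7672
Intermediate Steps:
t(I, x) = (6 + I)/(26 + x)
√((1252 - 1*1230) + t(39, 36)) = √((1252 - 1*1230) + (6 + 39)/(26 + 36)) = √((1252 - 1230) + 45/62) = √(22 + (1/62)*45) = √(22 + 45/62) = √(1409/62) = √87358/62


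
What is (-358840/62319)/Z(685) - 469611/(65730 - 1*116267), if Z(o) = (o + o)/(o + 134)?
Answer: 841389184227/143823298837 ≈ 5.8502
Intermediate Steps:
Z(o) = 2*o/(134 + o) (Z(o) = (2*o)/(134 + o) = 2*o/(134 + o))
(-358840/62319)/Z(685) - 469611/(65730 - 1*116267) = (-358840/62319)/((2*685/(134 + 685))) - 469611/(65730 - 1*116267) = (-358840*1/62319)/((2*685/819)) - 469611/(65730 - 116267) = -358840/(62319*(2*685*(1/819))) - 469611/(-50537) = -358840/(62319*1370/819) - 469611*(-1/50537) = -358840/62319*819/1370 + 469611/50537 = -9796332/2845901 + 469611/50537 = 841389184227/143823298837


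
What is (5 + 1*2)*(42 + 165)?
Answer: 1449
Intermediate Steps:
(5 + 1*2)*(42 + 165) = (5 + 2)*207 = 7*207 = 1449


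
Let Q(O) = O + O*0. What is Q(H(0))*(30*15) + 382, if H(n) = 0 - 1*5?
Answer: -1868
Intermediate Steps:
H(n) = -5 (H(n) = 0 - 5 = -5)
Q(O) = O (Q(O) = O + 0 = O)
Q(H(0))*(30*15) + 382 = -150*15 + 382 = -5*450 + 382 = -2250 + 382 = -1868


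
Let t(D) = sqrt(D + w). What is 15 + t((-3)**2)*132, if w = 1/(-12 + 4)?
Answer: 15 + 33*sqrt(142) ≈ 408.24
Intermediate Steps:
w = -1/8 (w = 1/(-8) = -1/8 ≈ -0.12500)
t(D) = sqrt(-1/8 + D) (t(D) = sqrt(D - 1/8) = sqrt(-1/8 + D))
15 + t((-3)**2)*132 = 15 + (sqrt(-2 + 16*(-3)**2)/4)*132 = 15 + (sqrt(-2 + 16*9)/4)*132 = 15 + (sqrt(-2 + 144)/4)*132 = 15 + (sqrt(142)/4)*132 = 15 + 33*sqrt(142)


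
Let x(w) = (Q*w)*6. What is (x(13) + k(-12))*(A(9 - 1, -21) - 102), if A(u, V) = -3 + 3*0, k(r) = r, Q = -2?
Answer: 17640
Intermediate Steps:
x(w) = -12*w (x(w) = -2*w*6 = -12*w)
A(u, V) = -3 (A(u, V) = -3 + 0 = -3)
(x(13) + k(-12))*(A(9 - 1, -21) - 102) = (-12*13 - 12)*(-3 - 102) = (-156 - 12)*(-105) = -168*(-105) = 17640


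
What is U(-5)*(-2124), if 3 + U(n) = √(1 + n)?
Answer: 6372 - 4248*I ≈ 6372.0 - 4248.0*I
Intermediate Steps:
U(n) = -3 + √(1 + n)
U(-5)*(-2124) = (-3 + √(1 - 5))*(-2124) = (-3 + √(-4))*(-2124) = (-3 + 2*I)*(-2124) = 6372 - 4248*I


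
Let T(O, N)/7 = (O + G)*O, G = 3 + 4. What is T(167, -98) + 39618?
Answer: 243024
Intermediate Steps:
G = 7
T(O, N) = 7*O*(7 + O) (T(O, N) = 7*((O + 7)*O) = 7*((7 + O)*O) = 7*(O*(7 + O)) = 7*O*(7 + O))
T(167, -98) + 39618 = 7*167*(7 + 167) + 39618 = 7*167*174 + 39618 = 203406 + 39618 = 243024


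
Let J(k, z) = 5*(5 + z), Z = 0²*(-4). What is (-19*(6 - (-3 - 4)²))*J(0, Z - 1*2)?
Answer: 12255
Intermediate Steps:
Z = 0 (Z = 0*(-4) = 0)
J(k, z) = 25 + 5*z
(-19*(6 - (-3 - 4)²))*J(0, Z - 1*2) = (-19*(6 - (-3 - 4)²))*(25 + 5*(0 - 1*2)) = (-19*(6 - 1*(-7)²))*(25 + 5*(0 - 2)) = (-19*(6 - 1*49))*(25 + 5*(-2)) = (-19*(6 - 49))*(25 - 10) = -19*(-43)*15 = 817*15 = 12255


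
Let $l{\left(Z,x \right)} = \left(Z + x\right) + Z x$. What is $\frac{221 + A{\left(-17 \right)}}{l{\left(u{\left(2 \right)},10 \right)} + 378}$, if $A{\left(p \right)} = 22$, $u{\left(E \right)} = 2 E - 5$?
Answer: $\frac{243}{377} \approx 0.64456$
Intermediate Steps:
$u{\left(E \right)} = -5 + 2 E$
$l{\left(Z,x \right)} = Z + x + Z x$
$\frac{221 + A{\left(-17 \right)}}{l{\left(u{\left(2 \right)},10 \right)} + 378} = \frac{221 + 22}{\left(\left(-5 + 2 \cdot 2\right) + 10 + \left(-5 + 2 \cdot 2\right) 10\right) + 378} = \frac{243}{\left(\left(-5 + 4\right) + 10 + \left(-5 + 4\right) 10\right) + 378} = \frac{243}{\left(-1 + 10 - 10\right) + 378} = \frac{243}{-1 + 378} = \frac{243}{377}$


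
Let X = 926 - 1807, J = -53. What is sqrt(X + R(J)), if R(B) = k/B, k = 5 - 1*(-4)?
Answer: I*sqrt(2475206)/53 ≈ 29.685*I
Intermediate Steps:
X = -881
k = 9 (k = 5 + 4 = 9)
R(B) = 9/B
sqrt(X + R(J)) = sqrt(-881 + 9/(-53)) = sqrt(-881 + 9*(-1/53)) = sqrt(-881 - 9/53) = sqrt(-46702/53) = I*sqrt(2475206)/53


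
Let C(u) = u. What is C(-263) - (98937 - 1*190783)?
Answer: 91583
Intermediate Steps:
C(-263) - (98937 - 1*190783) = -263 - (98937 - 1*190783) = -263 - (98937 - 190783) = -263 - 1*(-91846) = -263 + 91846 = 91583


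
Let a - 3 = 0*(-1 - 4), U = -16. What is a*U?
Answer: -48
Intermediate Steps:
a = 3 (a = 3 + 0*(-1 - 4) = 3 + 0*(-5) = 3 + 0 = 3)
a*U = 3*(-16) = -48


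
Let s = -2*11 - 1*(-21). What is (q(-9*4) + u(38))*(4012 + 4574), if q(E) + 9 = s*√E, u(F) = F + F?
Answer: 575262 - 51516*I ≈ 5.7526e+5 - 51516.0*I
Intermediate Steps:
u(F) = 2*F
s = -1 (s = -22 + 21 = -1)
q(E) = -9 - √E
(q(-9*4) + u(38))*(4012 + 4574) = ((-9 - √(-9*4)) + 2*38)*(4012 + 4574) = ((-9 - √(-36)) + 76)*8586 = ((-9 - 6*I) + 76)*8586 = (67 - 6*I)*8586 = 575262 - 51516*I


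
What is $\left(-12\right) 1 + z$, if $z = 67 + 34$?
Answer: $89$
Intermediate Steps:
$z = 101$
$\left(-12\right) 1 + z = \left(-12\right) 1 + 101 = -12 + 101 = 89$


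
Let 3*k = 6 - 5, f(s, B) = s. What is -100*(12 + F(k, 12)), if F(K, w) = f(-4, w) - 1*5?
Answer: -300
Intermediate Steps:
k = ⅓ (k = (6 - 5)/3 = (⅓)*1 = ⅓ ≈ 0.33333)
F(K, w) = -9 (F(K, w) = -4 - 1*5 = -4 - 5 = -9)
-100*(12 + F(k, 12)) = -100*(12 - 9) = -100*3 = -300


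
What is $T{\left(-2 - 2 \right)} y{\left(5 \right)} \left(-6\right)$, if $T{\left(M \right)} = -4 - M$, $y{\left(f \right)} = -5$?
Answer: $0$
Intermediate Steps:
$T{\left(-2 - 2 \right)} y{\left(5 \right)} \left(-6\right) = \left(-4 - \left(-2 - 2\right)\right) \left(-5\right) \left(-6\right) = \left(-4 - -4\right) \left(-5\right) \left(-6\right) = \left(-4 + 4\right) \left(-5\right) \left(-6\right) = 0 \left(-5\right) \left(-6\right) = 0 \left(-6\right) = 0$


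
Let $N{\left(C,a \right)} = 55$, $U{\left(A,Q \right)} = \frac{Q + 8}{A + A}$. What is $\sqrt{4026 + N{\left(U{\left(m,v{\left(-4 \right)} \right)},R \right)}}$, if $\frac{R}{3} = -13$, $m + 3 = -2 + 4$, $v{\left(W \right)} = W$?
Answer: $\sqrt{4081} \approx 63.883$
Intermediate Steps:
$m = -1$ ($m = -3 + \left(-2 + 4\right) = -3 + 2 = -1$)
$U{\left(A,Q \right)} = \frac{8 + Q}{2 A}$
$R = -39$ ($R = 3 \left(-13\right) = -39$)
$\sqrt{4026 + N{\left(U{\left(m,v{\left(-4 \right)} \right)},R \right)}} = \sqrt{4026 + 55} = \sqrt{4081}$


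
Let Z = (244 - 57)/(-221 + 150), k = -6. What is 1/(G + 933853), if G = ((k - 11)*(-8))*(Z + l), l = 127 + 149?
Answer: 71/68943187 ≈ 1.0298e-6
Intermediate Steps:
l = 276
Z = -187/71 (Z = 187/(-71) = 187*(-1/71) = -187/71 ≈ -2.6338)
G = 2639624/71 (G = ((-6 - 11)*(-8))*(-187/71 + 276) = -17*(-8)*(19409/71) = 136*(19409/71) = 2639624/71 ≈ 37178.)
1/(G + 933853) = 1/(2639624/71 + 933853) = 1/(68943187/71) = 71/68943187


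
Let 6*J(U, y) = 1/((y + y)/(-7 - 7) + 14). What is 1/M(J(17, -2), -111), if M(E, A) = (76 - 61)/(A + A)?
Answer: -74/5 ≈ -14.800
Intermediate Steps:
J(U, y) = 1/(6*(14 - y/7)) (J(U, y) = 1/(6*((y + y)/(-7 - 7) + 14)) = 1/(6*((2*y)/(-14) + 14)) = 1/(6*((2*y)*(-1/14) + 14)) = 1/(6*(-y/7 + 14)) = 1/(6*(14 - y/7)))
M(E, A) = 15/(2*A) (M(E, A) = 15/((2*A)) = 15*(1/(2*A)) = 15/(2*A))
1/M(J(17, -2), -111) = 1/((15/2)/(-111)) = 1/((15/2)*(-1/111)) = 1/(-5/74) = -74/5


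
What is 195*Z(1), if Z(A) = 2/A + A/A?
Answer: 585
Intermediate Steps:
Z(A) = 1 + 2/A (Z(A) = 2/A + 1 = 1 + 2/A)
195*Z(1) = 195*((2 + 1)/1) = 195*(1*3) = 195*3 = 585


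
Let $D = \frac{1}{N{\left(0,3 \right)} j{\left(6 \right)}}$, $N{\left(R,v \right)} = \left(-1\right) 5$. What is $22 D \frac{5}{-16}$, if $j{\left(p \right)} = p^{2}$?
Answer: $\frac{11}{288} \approx 0.038194$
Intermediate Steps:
$N{\left(R,v \right)} = -5$
$D = - \frac{1}{180}$ ($D = \frac{1}{\left(-5\right) 6^{2}} = \frac{1}{\left(-5\right) 36} = \frac{1}{-180} = - \frac{1}{180} \approx -0.0055556$)
$22 D \frac{5}{-16} = 22 \left(- \frac{1}{180}\right) \frac{5}{-16} = - \frac{11 \cdot 5 \left(- \frac{1}{16}\right)}{90} = \left(- \frac{11}{90}\right) \left(- \frac{5}{16}\right) = \frac{11}{288}$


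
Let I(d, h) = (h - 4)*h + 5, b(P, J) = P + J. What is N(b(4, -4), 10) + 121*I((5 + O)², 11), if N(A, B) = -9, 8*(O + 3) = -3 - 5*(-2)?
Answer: 9913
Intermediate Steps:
b(P, J) = J + P
O = -17/8 (O = -3 + (-3 - 5*(-2))/8 = -3 + (-3 + 10)/8 = -3 + (⅛)*7 = -3 + 7/8 = -17/8 ≈ -2.1250)
I(d, h) = 5 + h*(-4 + h) (I(d, h) = (-4 + h)*h + 5 = h*(-4 + h) + 5 = 5 + h*(-4 + h))
N(b(4, -4), 10) + 121*I((5 + O)², 11) = -9 + 121*(5 + 11² - 4*11) = -9 + 121*(5 + 121 - 44) = -9 + 121*82 = -9 + 9922 = 9913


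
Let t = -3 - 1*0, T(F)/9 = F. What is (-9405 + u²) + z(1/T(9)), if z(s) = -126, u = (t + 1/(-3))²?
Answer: -762011/81 ≈ -9407.5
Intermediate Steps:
T(F) = 9*F
t = -3 (t = -3 + 0 = -3)
u = 100/9 (u = (-3 + 1/(-3))² = (-3 - ⅓)² = (-10/3)² = 100/9 ≈ 11.111)
(-9405 + u²) + z(1/T(9)) = (-9405 + (100/9)²) - 126 = (-9405 + 10000/81) - 126 = -751805/81 - 126 = -762011/81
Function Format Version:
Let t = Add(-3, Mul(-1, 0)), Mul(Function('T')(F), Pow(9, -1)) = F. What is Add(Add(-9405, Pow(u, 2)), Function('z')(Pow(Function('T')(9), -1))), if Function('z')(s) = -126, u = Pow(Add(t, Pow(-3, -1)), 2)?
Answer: Rational(-762011, 81) ≈ -9407.5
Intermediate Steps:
Function('T')(F) = Mul(9, F)
t = -3 (t = Add(-3, 0) = -3)
u = Rational(100, 9) (u = Pow(Add(-3, Pow(-3, -1)), 2) = Pow(Add(-3, Rational(-1, 3)), 2) = Pow(Rational(-10, 3), 2) = Rational(100, 9) ≈ 11.111)
Add(Add(-9405, Pow(u, 2)), Function('z')(Pow(Function('T')(9), -1))) = Add(Add(-9405, Pow(Rational(100, 9), 2)), -126) = Add(Add(-9405, Rational(10000, 81)), -126) = Add(Rational(-751805, 81), -126) = Rational(-762011, 81)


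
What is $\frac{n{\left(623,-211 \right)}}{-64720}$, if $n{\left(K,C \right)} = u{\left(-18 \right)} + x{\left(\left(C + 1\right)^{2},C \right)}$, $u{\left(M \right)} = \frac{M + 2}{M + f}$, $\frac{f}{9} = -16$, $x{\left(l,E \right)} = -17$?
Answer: $\frac{1369}{5242320} \approx 0.00026114$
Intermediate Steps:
$f = -144$ ($f = 9 \left(-16\right) = -144$)
$u{\left(M \right)} = \frac{2 + M}{-144 + M}$ ($u{\left(M \right)} = \frac{M + 2}{M - 144} = \frac{2 + M}{-144 + M}$)
$n{\left(K,C \right)} = - \frac{1369}{81}$ ($n{\left(K,C \right)} = \frac{2 - 18}{-144 - 18} - 17 = \frac{1}{-162} \left(-16\right) - 17 = \left(- \frac{1}{162}\right) \left(-16\right) - 17 = \frac{8}{81} - 17 = - \frac{1369}{81}$)
$\frac{n{\left(623,-211 \right)}}{-64720} = - \frac{1369}{81 \left(-64720\right)} = \left(- \frac{1369}{81}\right) \left(- \frac{1}{64720}\right) = \frac{1369}{5242320}$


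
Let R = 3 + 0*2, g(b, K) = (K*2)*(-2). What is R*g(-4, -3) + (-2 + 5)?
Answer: 39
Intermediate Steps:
g(b, K) = -4*K (g(b, K) = (2*K)*(-2) = -4*K)
R = 3 (R = 3 + 0 = 3)
R*g(-4, -3) + (-2 + 5) = 3*(-4*(-3)) + (-2 + 5) = 3*12 + 3 = 36 + 3 = 39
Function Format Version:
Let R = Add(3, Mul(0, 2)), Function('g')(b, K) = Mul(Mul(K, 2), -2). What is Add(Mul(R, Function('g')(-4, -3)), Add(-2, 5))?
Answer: 39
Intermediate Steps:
Function('g')(b, K) = Mul(-4, K) (Function('g')(b, K) = Mul(Mul(2, K), -2) = Mul(-4, K))
R = 3 (R = Add(3, 0) = 3)
Add(Mul(R, Function('g')(-4, -3)), Add(-2, 5)) = Add(Mul(3, Mul(-4, -3)), Add(-2, 5)) = Add(Mul(3, 12), 3) = Add(36, 3) = 39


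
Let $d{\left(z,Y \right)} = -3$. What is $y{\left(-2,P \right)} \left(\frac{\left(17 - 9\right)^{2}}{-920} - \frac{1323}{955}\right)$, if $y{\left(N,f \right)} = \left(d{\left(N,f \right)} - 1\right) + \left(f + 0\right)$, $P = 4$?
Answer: $0$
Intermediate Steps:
$y{\left(N,f \right)} = -4 + f$ ($y{\left(N,f \right)} = \left(-3 - 1\right) + \left(f + 0\right) = -4 + f$)
$y{\left(-2,P \right)} \left(\frac{\left(17 - 9\right)^{2}}{-920} - \frac{1323}{955}\right) = \left(-4 + 4\right) \left(\frac{\left(17 - 9\right)^{2}}{-920} - \frac{1323}{955}\right) = 0 \left(8^{2} \left(- \frac{1}{920}\right) - \frac{1323}{955}\right) = 0 \left(64 \left(- \frac{1}{920}\right) - \frac{1323}{955}\right) = 0 \left(- \frac{8}{115} - \frac{1323}{955}\right) = 0 \left(- \frac{31957}{21965}\right) = 0$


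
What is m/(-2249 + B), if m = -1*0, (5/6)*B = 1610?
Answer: 0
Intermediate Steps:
B = 1932 (B = (6/5)*1610 = 1932)
m = 0
m/(-2249 + B) = 0/(-2249 + 1932) = 0/(-317) = -1/317*0 = 0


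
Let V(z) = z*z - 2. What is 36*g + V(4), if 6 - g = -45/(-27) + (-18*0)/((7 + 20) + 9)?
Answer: 170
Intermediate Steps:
V(z) = -2 + z² (V(z) = z² - 2 = -2 + z²)
g = 13/3 (g = 6 - (-45/(-27) + (-18*0)/((7 + 20) + 9)) = 6 - (-45*(-1/27) + 0/(27 + 9)) = 6 - (5/3 + 0/36) = 6 - (5/3 + 0*(1/36)) = 6 - (5/3 + 0) = 6 - 1*5/3 = 6 - 5/3 = 13/3 ≈ 4.3333)
36*g + V(4) = 36*(13/3) + (-2 + 4²) = 156 + (-2 + 16) = 156 + 14 = 170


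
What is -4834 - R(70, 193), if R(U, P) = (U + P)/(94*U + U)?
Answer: -32146363/6650 ≈ -4834.0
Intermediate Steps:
R(U, P) = (P + U)/(95*U) (R(U, P) = (P + U)/((95*U)) = (P + U)*(1/(95*U)) = (P + U)/(95*U))
-4834 - R(70, 193) = -4834 - (193 + 70)/(95*70) = -4834 - 263/(95*70) = -4834 - 1*263/6650 = -4834 - 263/6650 = -32146363/6650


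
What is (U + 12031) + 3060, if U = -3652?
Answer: 11439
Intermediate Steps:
(U + 12031) + 3060 = (-3652 + 12031) + 3060 = 8379 + 3060 = 11439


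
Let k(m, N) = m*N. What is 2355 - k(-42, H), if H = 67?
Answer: 5169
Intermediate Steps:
k(m, N) = N*m
2355 - k(-42, H) = 2355 - 67*(-42) = 2355 - 1*(-2814) = 2355 + 2814 = 5169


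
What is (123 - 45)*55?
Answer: 4290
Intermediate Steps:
(123 - 45)*55 = 78*55 = 4290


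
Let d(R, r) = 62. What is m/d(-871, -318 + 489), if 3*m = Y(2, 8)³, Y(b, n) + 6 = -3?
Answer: -243/62 ≈ -3.9194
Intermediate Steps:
Y(b, n) = -9 (Y(b, n) = -6 - 3 = -9)
m = -243 (m = (⅓)*(-9)³ = (⅓)*(-729) = -243)
m/d(-871, -318 + 489) = -243/62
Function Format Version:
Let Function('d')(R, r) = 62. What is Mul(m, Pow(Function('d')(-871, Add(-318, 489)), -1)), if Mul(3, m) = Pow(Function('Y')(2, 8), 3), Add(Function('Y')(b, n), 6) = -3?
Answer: Rational(-243, 62) ≈ -3.9194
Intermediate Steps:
Function('Y')(b, n) = -9 (Function('Y')(b, n) = Add(-6, -3) = -9)
m = -243 (m = Mul(Rational(1, 3), Pow(-9, 3)) = Mul(Rational(1, 3), -729) = -243)
Mul(m, Pow(Function('d')(-871, Add(-318, 489)), -1)) = Mul(-243, Pow(62, -1)) = Mul(-243, Rational(1, 62)) = Rational(-243, 62)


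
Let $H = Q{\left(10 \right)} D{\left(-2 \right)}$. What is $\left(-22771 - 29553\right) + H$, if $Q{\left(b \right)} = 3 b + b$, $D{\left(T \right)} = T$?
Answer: $-52404$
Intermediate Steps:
$Q{\left(b \right)} = 4 b$
$H = -80$ ($H = 4 \cdot 10 \left(-2\right) = 40 \left(-2\right) = -80$)
$\left(-22771 - 29553\right) + H = \left(-22771 - 29553\right) - 80 = -52324 - 80 = -52404$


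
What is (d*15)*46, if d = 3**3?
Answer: 18630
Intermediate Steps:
d = 27
(d*15)*46 = (27*15)*46 = 405*46 = 18630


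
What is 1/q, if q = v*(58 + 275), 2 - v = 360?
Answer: -1/119214 ≈ -8.3883e-6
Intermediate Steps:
v = -358 (v = 2 - 1*360 = 2 - 360 = -358)
q = -119214 (q = -358*(58 + 275) = -358*333 = -119214)
1/q = 1/(-119214) = -1/119214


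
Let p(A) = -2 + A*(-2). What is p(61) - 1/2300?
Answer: -285201/2300 ≈ -124.00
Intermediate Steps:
p(A) = -2 - 2*A
p(61) - 1/2300 = (-2 - 2*61) - 1/2300 = (-2 - 122) - 1*1/2300 = -124 - 1/2300 = -285201/2300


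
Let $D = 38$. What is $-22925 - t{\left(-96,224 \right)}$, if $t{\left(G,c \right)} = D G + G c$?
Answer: $2227$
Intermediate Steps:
$t{\left(G,c \right)} = 38 G + G c$
$-22925 - t{\left(-96,224 \right)} = -22925 - - 96 \left(38 + 224\right) = -22925 - \left(-96\right) 262 = -22925 - -25152 = -22925 + 25152 = 2227$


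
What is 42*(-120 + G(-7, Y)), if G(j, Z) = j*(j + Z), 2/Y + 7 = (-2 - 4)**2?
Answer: -87066/29 ≈ -3002.3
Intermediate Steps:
Y = 2/29 (Y = 2/(-7 + (-2 - 4)**2) = 2/(-7 + (-6)**2) = 2/(-7 + 36) = 2/29 ≈ 0.068966)
G(j, Z) = j*(Z + j)
42*(-120 + G(-7, Y)) = 42*(-120 - 7*(2/29 - 7)) = 42*(-120 - 7*(-201/29)) = 42*(-120 + 1407/29) = 42*(-2073/29) = -87066/29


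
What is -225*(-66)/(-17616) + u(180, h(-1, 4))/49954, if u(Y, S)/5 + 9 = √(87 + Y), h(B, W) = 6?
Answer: -61884135/73332472 + 5*√267/49954 ≈ -0.84225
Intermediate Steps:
u(Y, S) = -45 + 5*√(87 + Y)
-225*(-66)/(-17616) + u(180, h(-1, 4))/49954 = -225*(-66)/(-17616) + (-45 + 5*√(87 + 180))/49954 = 14850*(-1/17616) + (-45 + 5*√267)*(1/49954) = -2475/2936 + (-45/49954 + 5*√267/49954) = -61884135/73332472 + 5*√267/49954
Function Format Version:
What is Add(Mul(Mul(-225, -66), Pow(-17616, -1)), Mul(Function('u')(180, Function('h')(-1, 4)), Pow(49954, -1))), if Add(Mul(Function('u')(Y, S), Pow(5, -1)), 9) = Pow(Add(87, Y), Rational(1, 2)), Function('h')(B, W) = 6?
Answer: Add(Rational(-61884135, 73332472), Mul(Rational(5, 49954), Pow(267, Rational(1, 2)))) ≈ -0.84225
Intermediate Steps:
Function('u')(Y, S) = Add(-45, Mul(5, Pow(Add(87, Y), Rational(1, 2))))
Add(Mul(Mul(-225, -66), Pow(-17616, -1)), Mul(Function('u')(180, Function('h')(-1, 4)), Pow(49954, -1))) = Add(Mul(Mul(-225, -66), Pow(-17616, -1)), Mul(Add(-45, Mul(5, Pow(Add(87, 180), Rational(1, 2)))), Pow(49954, -1))) = Add(Mul(14850, Rational(-1, 17616)), Mul(Add(-45, Mul(5, Pow(267, Rational(1, 2)))), Rational(1, 49954))) = Add(Rational(-2475, 2936), Add(Rational(-45, 49954), Mul(Rational(5, 49954), Pow(267, Rational(1, 2))))) = Add(Rational(-61884135, 73332472), Mul(Rational(5, 49954), Pow(267, Rational(1, 2))))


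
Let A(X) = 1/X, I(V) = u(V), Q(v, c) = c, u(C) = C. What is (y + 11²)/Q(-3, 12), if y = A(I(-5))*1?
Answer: 151/15 ≈ 10.067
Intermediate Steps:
I(V) = V
A(X) = 1/X
y = -⅕ (y = 1/(-5) = -⅕*1 = -⅕ ≈ -0.20000)
(y + 11²)/Q(-3, 12) = (-⅕ + 11²)/12 = (-⅕ + 121)*(1/12) = (604/5)*(1/12) = 151/15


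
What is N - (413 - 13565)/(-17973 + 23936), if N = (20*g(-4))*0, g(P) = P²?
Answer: 13152/5963 ≈ 2.2056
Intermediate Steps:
N = 0 (N = (20*(-4)²)*0 = (20*16)*0 = 320*0 = 0)
N - (413 - 13565)/(-17973 + 23936) = 0 - (413 - 13565)/(-17973 + 23936) = 0 - (-13152)/5963 = 0 - 1*(-13152/5963) = 0 + 13152/5963 = 13152/5963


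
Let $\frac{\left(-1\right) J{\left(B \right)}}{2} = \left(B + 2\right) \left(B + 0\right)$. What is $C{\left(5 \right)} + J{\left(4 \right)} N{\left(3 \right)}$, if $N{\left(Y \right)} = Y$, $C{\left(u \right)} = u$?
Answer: $-139$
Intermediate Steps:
$J{\left(B \right)} = - 2 B \left(2 + B\right)$ ($J{\left(B \right)} = - 2 \left(B + 2\right) \left(B + 0\right) = - 2 \left(2 + B\right) B = - 2 B \left(2 + B\right)$)
$C{\left(5 \right)} + J{\left(4 \right)} N{\left(3 \right)} = 5 + \left(-2\right) 4 \left(2 + 4\right) 3 = 5 + \left(-2\right) 4 \cdot 6 \cdot 3 = 5 - 144 = -139$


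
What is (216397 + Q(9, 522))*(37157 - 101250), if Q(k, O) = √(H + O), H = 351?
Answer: -13869532921 - 192279*√97 ≈ -1.3871e+10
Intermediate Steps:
Q(k, O) = √(351 + O)
(216397 + Q(9, 522))*(37157 - 101250) = (216397 + √(351 + 522))*(37157 - 101250) = (216397 + √873)*(-64093) = (216397 + 3*√97)*(-64093) = -13869532921 - 192279*√97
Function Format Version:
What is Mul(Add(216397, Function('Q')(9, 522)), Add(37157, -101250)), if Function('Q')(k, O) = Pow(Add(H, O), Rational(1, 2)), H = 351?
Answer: Add(-13869532921, Mul(-192279, Pow(97, Rational(1, 2)))) ≈ -1.3871e+10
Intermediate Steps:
Function('Q')(k, O) = Pow(Add(351, O), Rational(1, 2))
Mul(Add(216397, Function('Q')(9, 522)), Add(37157, -101250)) = Mul(Add(216397, Pow(Add(351, 522), Rational(1, 2))), Add(37157, -101250)) = Mul(Add(216397, Pow(873, Rational(1, 2))), -64093) = Mul(Add(216397, Mul(3, Pow(97, Rational(1, 2)))), -64093) = Add(-13869532921, Mul(-192279, Pow(97, Rational(1, 2))))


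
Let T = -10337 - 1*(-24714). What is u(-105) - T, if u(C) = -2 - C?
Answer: -14274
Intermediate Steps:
T = 14377 (T = -10337 + 24714 = 14377)
u(-105) - T = (-2 - 1*(-105)) - 1*14377 = (-2 + 105) - 14377 = 103 - 14377 = -14274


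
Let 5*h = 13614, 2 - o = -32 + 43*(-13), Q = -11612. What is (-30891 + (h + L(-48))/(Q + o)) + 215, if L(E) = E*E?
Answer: -563373118/18365 ≈ -30676.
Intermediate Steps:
L(E) = E**2
o = 593 (o = 2 - (-32 + 43*(-13)) = 2 - (-32 - 559) = 2 - 1*(-591) = 2 + 591 = 593)
h = 13614/5 (h = (1/5)*13614 = 13614/5 ≈ 2722.8)
(-30891 + (h + L(-48))/(Q + o)) + 215 = (-30891 + (13614/5 + (-48)**2)/(-11612 + 593)) + 215 = (-30891 + (13614/5 + 2304)/(-11019)) + 215 = (-30891 + (25134/5)*(-1/11019)) + 215 = (-30891 - 8378/18365) + 215 = -567321593/18365 + 215 = -563373118/18365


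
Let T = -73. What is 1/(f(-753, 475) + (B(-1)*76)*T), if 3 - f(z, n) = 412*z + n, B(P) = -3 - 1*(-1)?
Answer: 1/320860 ≈ 3.1166e-6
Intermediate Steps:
B(P) = -2 (B(P) = -3 + 1 = -2)
f(z, n) = 3 - n - 412*z (f(z, n) = 3 - (412*z + n) = 3 - (n + 412*z) = 3 + (-n - 412*z) = 3 - n - 412*z)
1/(f(-753, 475) + (B(-1)*76)*T) = 1/((3 - 1*475 - 412*(-753)) - 2*76*(-73)) = 1/((3 - 475 + 310236) - 152*(-73)) = 1/(309764 + 11096) = 1/320860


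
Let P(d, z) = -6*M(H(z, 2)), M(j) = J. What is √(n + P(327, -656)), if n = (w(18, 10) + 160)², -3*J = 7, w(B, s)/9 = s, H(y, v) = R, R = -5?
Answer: 3*√6946 ≈ 250.03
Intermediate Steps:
H(y, v) = -5
w(B, s) = 9*s
J = -7/3 (J = -⅓*7 = -7/3 ≈ -2.3333)
M(j) = -7/3
P(d, z) = 14 (P(d, z) = -6*(-7/3) = 14)
n = 62500 (n = (9*10 + 160)² = (90 + 160)² = 250² = 62500)
√(n + P(327, -656)) = √(62500 + 14) = √62514 = 3*√6946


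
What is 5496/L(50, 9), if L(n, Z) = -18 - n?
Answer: -1374/17 ≈ -80.823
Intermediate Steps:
5496/L(50, 9) = 5496/(-18 - 1*50) = 5496/(-18 - 50) = 5496/(-68) = 5496*(-1/68) = -1374/17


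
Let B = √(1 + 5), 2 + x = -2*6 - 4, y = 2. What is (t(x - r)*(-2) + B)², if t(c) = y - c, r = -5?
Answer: (30 - √6)² ≈ 759.03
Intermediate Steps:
x = -18 (x = -2 + (-2*6 - 4) = -2 + (-12 - 4) = -2 - 16 = -18)
B = √6 ≈ 2.4495
t(c) = 2 - c
(t(x - r)*(-2) + B)² = ((2 - (-18 - 1*(-5)))*(-2) + √6)² = ((2 - (-18 + 5))*(-2) + √6)² = ((2 - 1*(-13))*(-2) + √6)² = ((2 + 13)*(-2) + √6)² = (15*(-2) + √6)² = (-30 + √6)²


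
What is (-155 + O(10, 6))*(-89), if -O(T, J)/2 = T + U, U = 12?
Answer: 17711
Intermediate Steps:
O(T, J) = -24 - 2*T (O(T, J) = -2*(T + 12) = -2*(12 + T) = -24 - 2*T)
(-155 + O(10, 6))*(-89) = (-155 + (-24 - 2*10))*(-89) = (-155 + (-24 - 20))*(-89) = (-155 - 44)*(-89) = -199*(-89) = 17711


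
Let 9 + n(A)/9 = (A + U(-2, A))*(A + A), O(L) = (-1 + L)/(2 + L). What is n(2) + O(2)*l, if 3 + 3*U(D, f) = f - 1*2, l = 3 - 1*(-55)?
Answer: -61/2 ≈ -30.500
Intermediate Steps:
l = 58 (l = 3 + 55 = 58)
U(D, f) = -5/3 + f/3 (U(D, f) = -1 + (f - 1*2)/3 = -1 + (f - 2)/3 = -1 + (-2 + f)/3 = -1 + (-2/3 + f/3) = -5/3 + f/3)
O(L) = (-1 + L)/(2 + L)
n(A) = -81 + 18*A*(-5/3 + 4*A/3) (n(A) = -81 + 9*((A + (-5/3 + A/3))*(A + A)) = -81 + 9*((-5/3 + 4*A/3)*(2*A)) = -81 + 9*(2*A*(-5/3 + 4*A/3)) = -81 + 18*A*(-5/3 + 4*A/3))
n(2) + O(2)*l = (-81 - 30*2 + 24*2**2) + ((-1 + 2)/(2 + 2))*58 = (-81 - 60 + 24*4) + (1/4)*58 = (-81 - 60 + 96) + ((1/4)*1)*58 = -45 + (1/4)*58 = -45 + 29/2 = -61/2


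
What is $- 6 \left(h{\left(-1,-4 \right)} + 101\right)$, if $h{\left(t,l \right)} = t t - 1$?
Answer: $-606$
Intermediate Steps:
$h{\left(t,l \right)} = -1 + t^{2}$ ($h{\left(t,l \right)} = t^{2} - 1 = -1 + t^{2}$)
$- 6 \left(h{\left(-1,-4 \right)} + 101\right) = - 6 \left(\left(-1 + \left(-1\right)^{2}\right) + 101\right) = - 6 \left(\left(-1 + 1\right) + 101\right) = - 6 \left(0 + 101\right) = \left(-6\right) 101 = -606$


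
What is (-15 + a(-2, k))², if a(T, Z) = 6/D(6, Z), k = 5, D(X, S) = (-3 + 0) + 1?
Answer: 324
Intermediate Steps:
D(X, S) = -2 (D(X, S) = -3 + 1 = -2)
a(T, Z) = -3 (a(T, Z) = 6/(-2) = 6*(-½) = -3)
(-15 + a(-2, k))² = (-15 - 3)² = (-18)² = 324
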